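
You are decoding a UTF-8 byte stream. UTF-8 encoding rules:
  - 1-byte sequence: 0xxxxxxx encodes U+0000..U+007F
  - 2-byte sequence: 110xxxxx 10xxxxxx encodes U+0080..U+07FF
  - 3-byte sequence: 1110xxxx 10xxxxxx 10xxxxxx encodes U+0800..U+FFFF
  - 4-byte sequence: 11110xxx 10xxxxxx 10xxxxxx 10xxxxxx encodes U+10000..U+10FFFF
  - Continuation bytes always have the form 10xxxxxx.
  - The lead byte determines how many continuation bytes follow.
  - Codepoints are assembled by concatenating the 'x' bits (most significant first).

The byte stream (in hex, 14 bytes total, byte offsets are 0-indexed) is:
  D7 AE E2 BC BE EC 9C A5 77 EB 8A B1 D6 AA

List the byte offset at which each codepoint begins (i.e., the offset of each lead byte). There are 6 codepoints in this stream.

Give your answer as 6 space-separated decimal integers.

Answer: 0 2 5 8 9 12

Derivation:
Byte[0]=D7: 2-byte lead, need 1 cont bytes. acc=0x17
Byte[1]=AE: continuation. acc=(acc<<6)|0x2E=0x5EE
Completed: cp=U+05EE (starts at byte 0)
Byte[2]=E2: 3-byte lead, need 2 cont bytes. acc=0x2
Byte[3]=BC: continuation. acc=(acc<<6)|0x3C=0xBC
Byte[4]=BE: continuation. acc=(acc<<6)|0x3E=0x2F3E
Completed: cp=U+2F3E (starts at byte 2)
Byte[5]=EC: 3-byte lead, need 2 cont bytes. acc=0xC
Byte[6]=9C: continuation. acc=(acc<<6)|0x1C=0x31C
Byte[7]=A5: continuation. acc=(acc<<6)|0x25=0xC725
Completed: cp=U+C725 (starts at byte 5)
Byte[8]=77: 1-byte ASCII. cp=U+0077
Byte[9]=EB: 3-byte lead, need 2 cont bytes. acc=0xB
Byte[10]=8A: continuation. acc=(acc<<6)|0x0A=0x2CA
Byte[11]=B1: continuation. acc=(acc<<6)|0x31=0xB2B1
Completed: cp=U+B2B1 (starts at byte 9)
Byte[12]=D6: 2-byte lead, need 1 cont bytes. acc=0x16
Byte[13]=AA: continuation. acc=(acc<<6)|0x2A=0x5AA
Completed: cp=U+05AA (starts at byte 12)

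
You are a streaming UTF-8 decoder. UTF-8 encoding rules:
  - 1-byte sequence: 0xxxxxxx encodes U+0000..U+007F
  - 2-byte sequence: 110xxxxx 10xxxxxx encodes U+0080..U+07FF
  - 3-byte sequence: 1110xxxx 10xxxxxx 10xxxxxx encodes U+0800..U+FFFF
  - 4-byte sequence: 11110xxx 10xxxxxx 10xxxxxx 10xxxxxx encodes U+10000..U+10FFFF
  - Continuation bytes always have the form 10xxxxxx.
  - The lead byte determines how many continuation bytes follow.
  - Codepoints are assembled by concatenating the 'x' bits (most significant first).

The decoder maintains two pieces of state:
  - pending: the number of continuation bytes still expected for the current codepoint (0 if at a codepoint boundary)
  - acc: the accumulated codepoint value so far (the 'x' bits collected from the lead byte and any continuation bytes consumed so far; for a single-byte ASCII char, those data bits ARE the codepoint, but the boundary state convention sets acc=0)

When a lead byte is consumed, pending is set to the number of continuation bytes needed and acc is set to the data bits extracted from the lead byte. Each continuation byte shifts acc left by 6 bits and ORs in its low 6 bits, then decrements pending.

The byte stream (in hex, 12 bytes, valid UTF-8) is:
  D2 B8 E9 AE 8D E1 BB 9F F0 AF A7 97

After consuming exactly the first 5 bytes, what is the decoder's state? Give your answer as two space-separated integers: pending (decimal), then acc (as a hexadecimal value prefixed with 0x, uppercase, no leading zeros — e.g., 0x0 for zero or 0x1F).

Answer: 0 0x9B8D

Derivation:
Byte[0]=D2: 2-byte lead. pending=1, acc=0x12
Byte[1]=B8: continuation. acc=(acc<<6)|0x38=0x4B8, pending=0
Byte[2]=E9: 3-byte lead. pending=2, acc=0x9
Byte[3]=AE: continuation. acc=(acc<<6)|0x2E=0x26E, pending=1
Byte[4]=8D: continuation. acc=(acc<<6)|0x0D=0x9B8D, pending=0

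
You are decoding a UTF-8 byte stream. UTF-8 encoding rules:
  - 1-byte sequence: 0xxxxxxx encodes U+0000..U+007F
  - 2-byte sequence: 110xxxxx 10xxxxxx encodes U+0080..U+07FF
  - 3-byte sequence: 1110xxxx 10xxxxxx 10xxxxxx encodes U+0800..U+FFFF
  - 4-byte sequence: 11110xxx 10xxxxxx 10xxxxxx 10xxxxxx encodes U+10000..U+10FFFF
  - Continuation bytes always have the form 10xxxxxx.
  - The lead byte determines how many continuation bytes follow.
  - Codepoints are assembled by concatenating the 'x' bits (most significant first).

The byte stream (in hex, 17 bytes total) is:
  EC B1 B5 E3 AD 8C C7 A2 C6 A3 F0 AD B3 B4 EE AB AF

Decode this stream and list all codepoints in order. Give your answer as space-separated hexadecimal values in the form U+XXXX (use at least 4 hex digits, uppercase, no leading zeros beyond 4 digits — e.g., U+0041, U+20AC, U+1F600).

Answer: U+CC75 U+3B4C U+01E2 U+01A3 U+2DCF4 U+EAEF

Derivation:
Byte[0]=EC: 3-byte lead, need 2 cont bytes. acc=0xC
Byte[1]=B1: continuation. acc=(acc<<6)|0x31=0x331
Byte[2]=B5: continuation. acc=(acc<<6)|0x35=0xCC75
Completed: cp=U+CC75 (starts at byte 0)
Byte[3]=E3: 3-byte lead, need 2 cont bytes. acc=0x3
Byte[4]=AD: continuation. acc=(acc<<6)|0x2D=0xED
Byte[5]=8C: continuation. acc=(acc<<6)|0x0C=0x3B4C
Completed: cp=U+3B4C (starts at byte 3)
Byte[6]=C7: 2-byte lead, need 1 cont bytes. acc=0x7
Byte[7]=A2: continuation. acc=(acc<<6)|0x22=0x1E2
Completed: cp=U+01E2 (starts at byte 6)
Byte[8]=C6: 2-byte lead, need 1 cont bytes. acc=0x6
Byte[9]=A3: continuation. acc=(acc<<6)|0x23=0x1A3
Completed: cp=U+01A3 (starts at byte 8)
Byte[10]=F0: 4-byte lead, need 3 cont bytes. acc=0x0
Byte[11]=AD: continuation. acc=(acc<<6)|0x2D=0x2D
Byte[12]=B3: continuation. acc=(acc<<6)|0x33=0xB73
Byte[13]=B4: continuation. acc=(acc<<6)|0x34=0x2DCF4
Completed: cp=U+2DCF4 (starts at byte 10)
Byte[14]=EE: 3-byte lead, need 2 cont bytes. acc=0xE
Byte[15]=AB: continuation. acc=(acc<<6)|0x2B=0x3AB
Byte[16]=AF: continuation. acc=(acc<<6)|0x2F=0xEAEF
Completed: cp=U+EAEF (starts at byte 14)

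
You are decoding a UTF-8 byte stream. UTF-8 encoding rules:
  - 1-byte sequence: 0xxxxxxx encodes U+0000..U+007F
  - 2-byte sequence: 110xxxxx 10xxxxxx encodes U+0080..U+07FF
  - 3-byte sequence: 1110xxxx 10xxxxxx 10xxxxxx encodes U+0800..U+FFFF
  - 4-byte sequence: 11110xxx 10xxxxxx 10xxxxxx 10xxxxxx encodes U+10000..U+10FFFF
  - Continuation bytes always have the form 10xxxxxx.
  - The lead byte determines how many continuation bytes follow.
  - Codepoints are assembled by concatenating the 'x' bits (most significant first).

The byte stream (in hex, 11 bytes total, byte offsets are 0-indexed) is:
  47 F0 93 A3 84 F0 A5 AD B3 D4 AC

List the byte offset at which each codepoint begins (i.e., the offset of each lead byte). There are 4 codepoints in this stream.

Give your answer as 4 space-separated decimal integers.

Answer: 0 1 5 9

Derivation:
Byte[0]=47: 1-byte ASCII. cp=U+0047
Byte[1]=F0: 4-byte lead, need 3 cont bytes. acc=0x0
Byte[2]=93: continuation. acc=(acc<<6)|0x13=0x13
Byte[3]=A3: continuation. acc=(acc<<6)|0x23=0x4E3
Byte[4]=84: continuation. acc=(acc<<6)|0x04=0x138C4
Completed: cp=U+138C4 (starts at byte 1)
Byte[5]=F0: 4-byte lead, need 3 cont bytes. acc=0x0
Byte[6]=A5: continuation. acc=(acc<<6)|0x25=0x25
Byte[7]=AD: continuation. acc=(acc<<6)|0x2D=0x96D
Byte[8]=B3: continuation. acc=(acc<<6)|0x33=0x25B73
Completed: cp=U+25B73 (starts at byte 5)
Byte[9]=D4: 2-byte lead, need 1 cont bytes. acc=0x14
Byte[10]=AC: continuation. acc=(acc<<6)|0x2C=0x52C
Completed: cp=U+052C (starts at byte 9)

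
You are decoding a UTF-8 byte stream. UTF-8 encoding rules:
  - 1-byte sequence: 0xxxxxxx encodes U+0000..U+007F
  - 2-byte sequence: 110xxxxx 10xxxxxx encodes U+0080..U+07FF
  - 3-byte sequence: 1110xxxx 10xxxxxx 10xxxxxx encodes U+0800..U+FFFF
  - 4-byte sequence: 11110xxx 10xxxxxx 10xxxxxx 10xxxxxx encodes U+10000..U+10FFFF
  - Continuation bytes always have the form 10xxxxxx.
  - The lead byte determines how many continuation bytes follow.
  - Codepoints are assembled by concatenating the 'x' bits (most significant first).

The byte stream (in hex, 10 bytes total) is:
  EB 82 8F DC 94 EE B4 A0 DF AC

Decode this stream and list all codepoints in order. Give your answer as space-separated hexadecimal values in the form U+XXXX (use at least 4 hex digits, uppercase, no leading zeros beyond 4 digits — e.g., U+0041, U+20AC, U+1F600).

Answer: U+B08F U+0714 U+ED20 U+07EC

Derivation:
Byte[0]=EB: 3-byte lead, need 2 cont bytes. acc=0xB
Byte[1]=82: continuation. acc=(acc<<6)|0x02=0x2C2
Byte[2]=8F: continuation. acc=(acc<<6)|0x0F=0xB08F
Completed: cp=U+B08F (starts at byte 0)
Byte[3]=DC: 2-byte lead, need 1 cont bytes. acc=0x1C
Byte[4]=94: continuation. acc=(acc<<6)|0x14=0x714
Completed: cp=U+0714 (starts at byte 3)
Byte[5]=EE: 3-byte lead, need 2 cont bytes. acc=0xE
Byte[6]=B4: continuation. acc=(acc<<6)|0x34=0x3B4
Byte[7]=A0: continuation. acc=(acc<<6)|0x20=0xED20
Completed: cp=U+ED20 (starts at byte 5)
Byte[8]=DF: 2-byte lead, need 1 cont bytes. acc=0x1F
Byte[9]=AC: continuation. acc=(acc<<6)|0x2C=0x7EC
Completed: cp=U+07EC (starts at byte 8)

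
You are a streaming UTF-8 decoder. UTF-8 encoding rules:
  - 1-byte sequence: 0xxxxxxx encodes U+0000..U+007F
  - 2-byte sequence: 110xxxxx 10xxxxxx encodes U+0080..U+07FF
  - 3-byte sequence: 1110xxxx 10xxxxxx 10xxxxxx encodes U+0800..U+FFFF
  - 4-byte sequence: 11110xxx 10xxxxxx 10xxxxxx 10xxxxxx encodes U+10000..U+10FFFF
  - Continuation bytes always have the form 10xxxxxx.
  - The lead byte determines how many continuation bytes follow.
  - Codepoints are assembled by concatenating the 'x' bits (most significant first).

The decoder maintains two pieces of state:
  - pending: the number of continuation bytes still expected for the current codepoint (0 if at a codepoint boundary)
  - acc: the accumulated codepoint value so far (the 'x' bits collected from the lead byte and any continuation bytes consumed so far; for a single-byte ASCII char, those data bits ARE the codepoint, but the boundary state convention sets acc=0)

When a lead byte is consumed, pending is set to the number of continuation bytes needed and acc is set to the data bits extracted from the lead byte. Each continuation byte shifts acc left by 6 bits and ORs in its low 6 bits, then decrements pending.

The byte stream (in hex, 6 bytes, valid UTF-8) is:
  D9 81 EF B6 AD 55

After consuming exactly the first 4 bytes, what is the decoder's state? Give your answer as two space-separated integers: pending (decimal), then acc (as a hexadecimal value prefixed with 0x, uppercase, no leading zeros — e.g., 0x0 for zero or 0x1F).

Answer: 1 0x3F6

Derivation:
Byte[0]=D9: 2-byte lead. pending=1, acc=0x19
Byte[1]=81: continuation. acc=(acc<<6)|0x01=0x641, pending=0
Byte[2]=EF: 3-byte lead. pending=2, acc=0xF
Byte[3]=B6: continuation. acc=(acc<<6)|0x36=0x3F6, pending=1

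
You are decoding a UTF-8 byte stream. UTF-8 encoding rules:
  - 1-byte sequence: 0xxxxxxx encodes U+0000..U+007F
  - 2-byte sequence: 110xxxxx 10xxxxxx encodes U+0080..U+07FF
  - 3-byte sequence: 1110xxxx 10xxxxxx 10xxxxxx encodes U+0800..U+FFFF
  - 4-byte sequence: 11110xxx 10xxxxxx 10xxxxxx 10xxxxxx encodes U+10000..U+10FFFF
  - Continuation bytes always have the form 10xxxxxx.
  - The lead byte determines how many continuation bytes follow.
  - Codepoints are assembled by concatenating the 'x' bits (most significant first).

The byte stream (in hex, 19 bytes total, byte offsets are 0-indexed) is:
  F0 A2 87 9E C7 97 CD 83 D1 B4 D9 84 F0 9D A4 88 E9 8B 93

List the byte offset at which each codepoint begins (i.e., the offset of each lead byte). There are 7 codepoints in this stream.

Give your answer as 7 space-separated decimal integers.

Answer: 0 4 6 8 10 12 16

Derivation:
Byte[0]=F0: 4-byte lead, need 3 cont bytes. acc=0x0
Byte[1]=A2: continuation. acc=(acc<<6)|0x22=0x22
Byte[2]=87: continuation. acc=(acc<<6)|0x07=0x887
Byte[3]=9E: continuation. acc=(acc<<6)|0x1E=0x221DE
Completed: cp=U+221DE (starts at byte 0)
Byte[4]=C7: 2-byte lead, need 1 cont bytes. acc=0x7
Byte[5]=97: continuation. acc=(acc<<6)|0x17=0x1D7
Completed: cp=U+01D7 (starts at byte 4)
Byte[6]=CD: 2-byte lead, need 1 cont bytes. acc=0xD
Byte[7]=83: continuation. acc=(acc<<6)|0x03=0x343
Completed: cp=U+0343 (starts at byte 6)
Byte[8]=D1: 2-byte lead, need 1 cont bytes. acc=0x11
Byte[9]=B4: continuation. acc=(acc<<6)|0x34=0x474
Completed: cp=U+0474 (starts at byte 8)
Byte[10]=D9: 2-byte lead, need 1 cont bytes. acc=0x19
Byte[11]=84: continuation. acc=(acc<<6)|0x04=0x644
Completed: cp=U+0644 (starts at byte 10)
Byte[12]=F0: 4-byte lead, need 3 cont bytes. acc=0x0
Byte[13]=9D: continuation. acc=(acc<<6)|0x1D=0x1D
Byte[14]=A4: continuation. acc=(acc<<6)|0x24=0x764
Byte[15]=88: continuation. acc=(acc<<6)|0x08=0x1D908
Completed: cp=U+1D908 (starts at byte 12)
Byte[16]=E9: 3-byte lead, need 2 cont bytes. acc=0x9
Byte[17]=8B: continuation. acc=(acc<<6)|0x0B=0x24B
Byte[18]=93: continuation. acc=(acc<<6)|0x13=0x92D3
Completed: cp=U+92D3 (starts at byte 16)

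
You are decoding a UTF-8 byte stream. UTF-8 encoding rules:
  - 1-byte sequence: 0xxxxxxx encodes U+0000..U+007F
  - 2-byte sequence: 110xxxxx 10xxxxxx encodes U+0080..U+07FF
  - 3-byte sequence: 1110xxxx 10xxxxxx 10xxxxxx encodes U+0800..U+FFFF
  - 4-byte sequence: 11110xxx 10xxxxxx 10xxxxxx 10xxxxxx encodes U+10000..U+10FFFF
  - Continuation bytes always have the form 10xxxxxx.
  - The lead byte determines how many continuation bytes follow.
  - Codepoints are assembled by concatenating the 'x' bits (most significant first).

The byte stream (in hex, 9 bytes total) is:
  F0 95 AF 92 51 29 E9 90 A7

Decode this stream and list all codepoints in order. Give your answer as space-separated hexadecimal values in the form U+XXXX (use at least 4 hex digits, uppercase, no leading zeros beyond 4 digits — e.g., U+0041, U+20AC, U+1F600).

Byte[0]=F0: 4-byte lead, need 3 cont bytes. acc=0x0
Byte[1]=95: continuation. acc=(acc<<6)|0x15=0x15
Byte[2]=AF: continuation. acc=(acc<<6)|0x2F=0x56F
Byte[3]=92: continuation. acc=(acc<<6)|0x12=0x15BD2
Completed: cp=U+15BD2 (starts at byte 0)
Byte[4]=51: 1-byte ASCII. cp=U+0051
Byte[5]=29: 1-byte ASCII. cp=U+0029
Byte[6]=E9: 3-byte lead, need 2 cont bytes. acc=0x9
Byte[7]=90: continuation. acc=(acc<<6)|0x10=0x250
Byte[8]=A7: continuation. acc=(acc<<6)|0x27=0x9427
Completed: cp=U+9427 (starts at byte 6)

Answer: U+15BD2 U+0051 U+0029 U+9427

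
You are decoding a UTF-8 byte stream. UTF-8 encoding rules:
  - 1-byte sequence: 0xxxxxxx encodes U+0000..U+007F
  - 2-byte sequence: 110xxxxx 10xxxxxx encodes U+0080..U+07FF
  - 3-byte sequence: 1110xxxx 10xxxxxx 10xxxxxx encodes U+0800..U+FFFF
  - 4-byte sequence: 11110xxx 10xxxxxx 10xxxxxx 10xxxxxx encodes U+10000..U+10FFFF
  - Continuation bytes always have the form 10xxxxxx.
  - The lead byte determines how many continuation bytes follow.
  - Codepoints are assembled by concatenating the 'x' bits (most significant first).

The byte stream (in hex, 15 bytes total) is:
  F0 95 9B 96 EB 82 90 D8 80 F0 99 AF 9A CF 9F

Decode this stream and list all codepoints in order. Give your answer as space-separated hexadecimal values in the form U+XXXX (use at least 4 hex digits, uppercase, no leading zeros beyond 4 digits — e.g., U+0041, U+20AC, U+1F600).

Byte[0]=F0: 4-byte lead, need 3 cont bytes. acc=0x0
Byte[1]=95: continuation. acc=(acc<<6)|0x15=0x15
Byte[2]=9B: continuation. acc=(acc<<6)|0x1B=0x55B
Byte[3]=96: continuation. acc=(acc<<6)|0x16=0x156D6
Completed: cp=U+156D6 (starts at byte 0)
Byte[4]=EB: 3-byte lead, need 2 cont bytes. acc=0xB
Byte[5]=82: continuation. acc=(acc<<6)|0x02=0x2C2
Byte[6]=90: continuation. acc=(acc<<6)|0x10=0xB090
Completed: cp=U+B090 (starts at byte 4)
Byte[7]=D8: 2-byte lead, need 1 cont bytes. acc=0x18
Byte[8]=80: continuation. acc=(acc<<6)|0x00=0x600
Completed: cp=U+0600 (starts at byte 7)
Byte[9]=F0: 4-byte lead, need 3 cont bytes. acc=0x0
Byte[10]=99: continuation. acc=(acc<<6)|0x19=0x19
Byte[11]=AF: continuation. acc=(acc<<6)|0x2F=0x66F
Byte[12]=9A: continuation. acc=(acc<<6)|0x1A=0x19BDA
Completed: cp=U+19BDA (starts at byte 9)
Byte[13]=CF: 2-byte lead, need 1 cont bytes. acc=0xF
Byte[14]=9F: continuation. acc=(acc<<6)|0x1F=0x3DF
Completed: cp=U+03DF (starts at byte 13)

Answer: U+156D6 U+B090 U+0600 U+19BDA U+03DF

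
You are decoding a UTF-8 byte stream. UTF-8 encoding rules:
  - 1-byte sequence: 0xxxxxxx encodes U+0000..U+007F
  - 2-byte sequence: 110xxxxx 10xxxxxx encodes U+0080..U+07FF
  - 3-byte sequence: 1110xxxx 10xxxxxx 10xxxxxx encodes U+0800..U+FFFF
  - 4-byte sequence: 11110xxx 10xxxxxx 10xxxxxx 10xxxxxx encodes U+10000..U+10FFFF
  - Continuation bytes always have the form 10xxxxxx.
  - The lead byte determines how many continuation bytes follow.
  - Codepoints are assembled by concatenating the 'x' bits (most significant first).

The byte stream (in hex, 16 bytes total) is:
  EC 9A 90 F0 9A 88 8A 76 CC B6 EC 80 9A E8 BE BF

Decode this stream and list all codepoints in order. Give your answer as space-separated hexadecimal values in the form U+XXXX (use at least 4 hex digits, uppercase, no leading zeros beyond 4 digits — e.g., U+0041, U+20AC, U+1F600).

Answer: U+C690 U+1A20A U+0076 U+0336 U+C01A U+8FBF

Derivation:
Byte[0]=EC: 3-byte lead, need 2 cont bytes. acc=0xC
Byte[1]=9A: continuation. acc=(acc<<6)|0x1A=0x31A
Byte[2]=90: continuation. acc=(acc<<6)|0x10=0xC690
Completed: cp=U+C690 (starts at byte 0)
Byte[3]=F0: 4-byte lead, need 3 cont bytes. acc=0x0
Byte[4]=9A: continuation. acc=(acc<<6)|0x1A=0x1A
Byte[5]=88: continuation. acc=(acc<<6)|0x08=0x688
Byte[6]=8A: continuation. acc=(acc<<6)|0x0A=0x1A20A
Completed: cp=U+1A20A (starts at byte 3)
Byte[7]=76: 1-byte ASCII. cp=U+0076
Byte[8]=CC: 2-byte lead, need 1 cont bytes. acc=0xC
Byte[9]=B6: continuation. acc=(acc<<6)|0x36=0x336
Completed: cp=U+0336 (starts at byte 8)
Byte[10]=EC: 3-byte lead, need 2 cont bytes. acc=0xC
Byte[11]=80: continuation. acc=(acc<<6)|0x00=0x300
Byte[12]=9A: continuation. acc=(acc<<6)|0x1A=0xC01A
Completed: cp=U+C01A (starts at byte 10)
Byte[13]=E8: 3-byte lead, need 2 cont bytes. acc=0x8
Byte[14]=BE: continuation. acc=(acc<<6)|0x3E=0x23E
Byte[15]=BF: continuation. acc=(acc<<6)|0x3F=0x8FBF
Completed: cp=U+8FBF (starts at byte 13)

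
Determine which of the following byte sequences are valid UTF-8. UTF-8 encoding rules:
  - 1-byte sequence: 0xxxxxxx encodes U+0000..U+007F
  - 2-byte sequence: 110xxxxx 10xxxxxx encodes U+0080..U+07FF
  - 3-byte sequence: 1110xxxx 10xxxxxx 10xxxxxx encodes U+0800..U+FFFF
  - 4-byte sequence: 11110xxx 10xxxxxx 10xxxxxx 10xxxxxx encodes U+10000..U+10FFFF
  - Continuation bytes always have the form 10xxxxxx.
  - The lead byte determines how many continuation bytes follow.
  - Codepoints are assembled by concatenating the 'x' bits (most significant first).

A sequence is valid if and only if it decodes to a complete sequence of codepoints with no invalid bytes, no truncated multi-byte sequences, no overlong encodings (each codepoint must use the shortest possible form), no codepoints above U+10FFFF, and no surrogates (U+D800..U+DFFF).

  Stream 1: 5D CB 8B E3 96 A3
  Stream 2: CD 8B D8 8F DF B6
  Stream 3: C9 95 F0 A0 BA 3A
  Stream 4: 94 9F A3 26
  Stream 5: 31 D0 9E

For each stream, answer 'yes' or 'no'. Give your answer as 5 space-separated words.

Stream 1: decodes cleanly. VALID
Stream 2: decodes cleanly. VALID
Stream 3: error at byte offset 5. INVALID
Stream 4: error at byte offset 0. INVALID
Stream 5: decodes cleanly. VALID

Answer: yes yes no no yes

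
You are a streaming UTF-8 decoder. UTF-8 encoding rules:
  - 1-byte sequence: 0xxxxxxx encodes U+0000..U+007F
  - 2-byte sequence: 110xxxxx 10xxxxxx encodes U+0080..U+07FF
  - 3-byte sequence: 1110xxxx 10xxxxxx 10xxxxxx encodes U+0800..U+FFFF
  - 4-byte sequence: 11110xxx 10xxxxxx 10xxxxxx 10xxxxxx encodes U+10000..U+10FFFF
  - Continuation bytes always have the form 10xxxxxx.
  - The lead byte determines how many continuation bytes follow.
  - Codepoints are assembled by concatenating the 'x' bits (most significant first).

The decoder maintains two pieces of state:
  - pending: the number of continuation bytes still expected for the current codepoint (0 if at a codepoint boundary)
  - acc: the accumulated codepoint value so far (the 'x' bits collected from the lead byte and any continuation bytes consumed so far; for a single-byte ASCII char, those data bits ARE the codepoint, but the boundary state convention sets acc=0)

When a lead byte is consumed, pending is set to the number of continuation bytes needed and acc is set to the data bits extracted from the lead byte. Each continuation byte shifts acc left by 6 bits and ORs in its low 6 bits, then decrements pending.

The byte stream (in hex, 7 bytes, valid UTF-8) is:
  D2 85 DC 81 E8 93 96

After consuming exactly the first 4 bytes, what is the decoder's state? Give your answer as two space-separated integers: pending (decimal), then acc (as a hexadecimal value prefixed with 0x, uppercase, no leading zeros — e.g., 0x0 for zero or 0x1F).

Byte[0]=D2: 2-byte lead. pending=1, acc=0x12
Byte[1]=85: continuation. acc=(acc<<6)|0x05=0x485, pending=0
Byte[2]=DC: 2-byte lead. pending=1, acc=0x1C
Byte[3]=81: continuation. acc=(acc<<6)|0x01=0x701, pending=0

Answer: 0 0x701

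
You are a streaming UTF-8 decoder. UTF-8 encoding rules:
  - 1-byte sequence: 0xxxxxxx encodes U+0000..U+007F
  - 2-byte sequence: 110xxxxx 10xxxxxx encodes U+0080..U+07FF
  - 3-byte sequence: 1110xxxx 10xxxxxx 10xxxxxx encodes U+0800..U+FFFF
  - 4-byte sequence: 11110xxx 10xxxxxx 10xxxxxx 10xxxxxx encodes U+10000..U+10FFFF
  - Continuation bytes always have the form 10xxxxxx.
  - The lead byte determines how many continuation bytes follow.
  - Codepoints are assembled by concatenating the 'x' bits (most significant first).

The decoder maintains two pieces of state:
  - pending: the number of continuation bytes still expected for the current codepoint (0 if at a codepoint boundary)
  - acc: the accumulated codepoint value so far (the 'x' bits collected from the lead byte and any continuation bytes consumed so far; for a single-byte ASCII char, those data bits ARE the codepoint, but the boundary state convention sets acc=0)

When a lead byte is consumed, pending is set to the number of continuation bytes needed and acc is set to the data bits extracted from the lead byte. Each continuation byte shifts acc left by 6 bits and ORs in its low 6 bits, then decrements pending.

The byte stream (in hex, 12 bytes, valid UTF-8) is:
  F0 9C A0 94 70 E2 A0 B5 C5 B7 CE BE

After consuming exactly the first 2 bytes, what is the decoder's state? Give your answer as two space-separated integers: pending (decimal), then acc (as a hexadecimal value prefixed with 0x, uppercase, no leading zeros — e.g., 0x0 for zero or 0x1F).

Answer: 2 0x1C

Derivation:
Byte[0]=F0: 4-byte lead. pending=3, acc=0x0
Byte[1]=9C: continuation. acc=(acc<<6)|0x1C=0x1C, pending=2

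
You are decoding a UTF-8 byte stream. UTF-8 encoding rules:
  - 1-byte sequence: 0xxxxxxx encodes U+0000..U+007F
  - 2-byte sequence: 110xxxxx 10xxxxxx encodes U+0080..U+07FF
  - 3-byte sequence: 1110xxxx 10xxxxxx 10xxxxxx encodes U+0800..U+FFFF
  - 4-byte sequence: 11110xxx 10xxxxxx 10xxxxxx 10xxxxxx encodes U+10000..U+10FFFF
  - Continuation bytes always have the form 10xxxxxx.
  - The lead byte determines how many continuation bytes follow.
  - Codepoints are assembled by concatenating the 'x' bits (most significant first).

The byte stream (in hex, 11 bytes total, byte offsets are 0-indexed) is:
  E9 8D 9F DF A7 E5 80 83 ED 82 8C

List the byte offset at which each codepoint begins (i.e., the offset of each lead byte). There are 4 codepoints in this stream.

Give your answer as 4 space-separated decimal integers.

Answer: 0 3 5 8

Derivation:
Byte[0]=E9: 3-byte lead, need 2 cont bytes. acc=0x9
Byte[1]=8D: continuation. acc=(acc<<6)|0x0D=0x24D
Byte[2]=9F: continuation. acc=(acc<<6)|0x1F=0x935F
Completed: cp=U+935F (starts at byte 0)
Byte[3]=DF: 2-byte lead, need 1 cont bytes. acc=0x1F
Byte[4]=A7: continuation. acc=(acc<<6)|0x27=0x7E7
Completed: cp=U+07E7 (starts at byte 3)
Byte[5]=E5: 3-byte lead, need 2 cont bytes. acc=0x5
Byte[6]=80: continuation. acc=(acc<<6)|0x00=0x140
Byte[7]=83: continuation. acc=(acc<<6)|0x03=0x5003
Completed: cp=U+5003 (starts at byte 5)
Byte[8]=ED: 3-byte lead, need 2 cont bytes. acc=0xD
Byte[9]=82: continuation. acc=(acc<<6)|0x02=0x342
Byte[10]=8C: continuation. acc=(acc<<6)|0x0C=0xD08C
Completed: cp=U+D08C (starts at byte 8)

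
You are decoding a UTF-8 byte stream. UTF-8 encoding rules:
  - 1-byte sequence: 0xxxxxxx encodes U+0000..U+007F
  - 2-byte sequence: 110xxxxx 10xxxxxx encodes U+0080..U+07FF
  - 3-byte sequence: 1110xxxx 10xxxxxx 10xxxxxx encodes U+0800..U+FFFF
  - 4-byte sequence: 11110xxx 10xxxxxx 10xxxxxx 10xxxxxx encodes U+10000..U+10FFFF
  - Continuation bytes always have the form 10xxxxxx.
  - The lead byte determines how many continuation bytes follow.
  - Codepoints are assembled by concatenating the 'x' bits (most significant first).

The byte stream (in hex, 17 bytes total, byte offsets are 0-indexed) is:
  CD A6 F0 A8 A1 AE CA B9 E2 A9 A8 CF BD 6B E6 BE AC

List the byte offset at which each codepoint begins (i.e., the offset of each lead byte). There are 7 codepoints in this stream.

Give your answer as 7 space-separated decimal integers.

Answer: 0 2 6 8 11 13 14

Derivation:
Byte[0]=CD: 2-byte lead, need 1 cont bytes. acc=0xD
Byte[1]=A6: continuation. acc=(acc<<6)|0x26=0x366
Completed: cp=U+0366 (starts at byte 0)
Byte[2]=F0: 4-byte lead, need 3 cont bytes. acc=0x0
Byte[3]=A8: continuation. acc=(acc<<6)|0x28=0x28
Byte[4]=A1: continuation. acc=(acc<<6)|0x21=0xA21
Byte[5]=AE: continuation. acc=(acc<<6)|0x2E=0x2886E
Completed: cp=U+2886E (starts at byte 2)
Byte[6]=CA: 2-byte lead, need 1 cont bytes. acc=0xA
Byte[7]=B9: continuation. acc=(acc<<6)|0x39=0x2B9
Completed: cp=U+02B9 (starts at byte 6)
Byte[8]=E2: 3-byte lead, need 2 cont bytes. acc=0x2
Byte[9]=A9: continuation. acc=(acc<<6)|0x29=0xA9
Byte[10]=A8: continuation. acc=(acc<<6)|0x28=0x2A68
Completed: cp=U+2A68 (starts at byte 8)
Byte[11]=CF: 2-byte lead, need 1 cont bytes. acc=0xF
Byte[12]=BD: continuation. acc=(acc<<6)|0x3D=0x3FD
Completed: cp=U+03FD (starts at byte 11)
Byte[13]=6B: 1-byte ASCII. cp=U+006B
Byte[14]=E6: 3-byte lead, need 2 cont bytes. acc=0x6
Byte[15]=BE: continuation. acc=(acc<<6)|0x3E=0x1BE
Byte[16]=AC: continuation. acc=(acc<<6)|0x2C=0x6FAC
Completed: cp=U+6FAC (starts at byte 14)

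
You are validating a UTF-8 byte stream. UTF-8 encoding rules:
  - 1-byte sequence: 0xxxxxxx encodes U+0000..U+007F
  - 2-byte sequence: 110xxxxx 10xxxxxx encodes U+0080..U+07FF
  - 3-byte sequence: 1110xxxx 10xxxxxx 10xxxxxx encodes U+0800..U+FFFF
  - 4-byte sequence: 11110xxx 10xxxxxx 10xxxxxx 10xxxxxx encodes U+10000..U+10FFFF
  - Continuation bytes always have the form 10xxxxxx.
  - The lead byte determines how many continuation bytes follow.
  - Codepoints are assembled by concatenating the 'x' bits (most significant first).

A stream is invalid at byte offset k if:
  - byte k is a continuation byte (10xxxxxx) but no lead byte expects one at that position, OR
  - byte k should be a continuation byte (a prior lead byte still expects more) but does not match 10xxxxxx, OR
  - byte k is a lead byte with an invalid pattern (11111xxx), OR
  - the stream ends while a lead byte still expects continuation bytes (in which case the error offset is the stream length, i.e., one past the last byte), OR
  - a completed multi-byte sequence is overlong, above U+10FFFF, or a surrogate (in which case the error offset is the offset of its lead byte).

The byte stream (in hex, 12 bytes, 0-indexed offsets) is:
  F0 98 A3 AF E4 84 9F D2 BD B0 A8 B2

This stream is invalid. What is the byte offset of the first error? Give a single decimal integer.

Byte[0]=F0: 4-byte lead, need 3 cont bytes. acc=0x0
Byte[1]=98: continuation. acc=(acc<<6)|0x18=0x18
Byte[2]=A3: continuation. acc=(acc<<6)|0x23=0x623
Byte[3]=AF: continuation. acc=(acc<<6)|0x2F=0x188EF
Completed: cp=U+188EF (starts at byte 0)
Byte[4]=E4: 3-byte lead, need 2 cont bytes. acc=0x4
Byte[5]=84: continuation. acc=(acc<<6)|0x04=0x104
Byte[6]=9F: continuation. acc=(acc<<6)|0x1F=0x411F
Completed: cp=U+411F (starts at byte 4)
Byte[7]=D2: 2-byte lead, need 1 cont bytes. acc=0x12
Byte[8]=BD: continuation. acc=(acc<<6)|0x3D=0x4BD
Completed: cp=U+04BD (starts at byte 7)
Byte[9]=B0: INVALID lead byte (not 0xxx/110x/1110/11110)

Answer: 9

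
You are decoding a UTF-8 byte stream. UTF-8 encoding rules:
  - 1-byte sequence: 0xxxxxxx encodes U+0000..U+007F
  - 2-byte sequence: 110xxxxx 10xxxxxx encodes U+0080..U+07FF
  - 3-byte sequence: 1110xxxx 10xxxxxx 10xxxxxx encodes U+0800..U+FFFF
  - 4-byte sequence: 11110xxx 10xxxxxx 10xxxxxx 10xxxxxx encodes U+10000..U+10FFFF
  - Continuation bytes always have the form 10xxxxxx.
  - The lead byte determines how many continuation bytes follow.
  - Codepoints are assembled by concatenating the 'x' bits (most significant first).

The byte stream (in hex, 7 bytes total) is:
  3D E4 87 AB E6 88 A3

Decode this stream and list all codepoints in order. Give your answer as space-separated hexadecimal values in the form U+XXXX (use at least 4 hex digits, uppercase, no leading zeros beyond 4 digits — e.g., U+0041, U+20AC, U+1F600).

Answer: U+003D U+41EB U+6223

Derivation:
Byte[0]=3D: 1-byte ASCII. cp=U+003D
Byte[1]=E4: 3-byte lead, need 2 cont bytes. acc=0x4
Byte[2]=87: continuation. acc=(acc<<6)|0x07=0x107
Byte[3]=AB: continuation. acc=(acc<<6)|0x2B=0x41EB
Completed: cp=U+41EB (starts at byte 1)
Byte[4]=E6: 3-byte lead, need 2 cont bytes. acc=0x6
Byte[5]=88: continuation. acc=(acc<<6)|0x08=0x188
Byte[6]=A3: continuation. acc=(acc<<6)|0x23=0x6223
Completed: cp=U+6223 (starts at byte 4)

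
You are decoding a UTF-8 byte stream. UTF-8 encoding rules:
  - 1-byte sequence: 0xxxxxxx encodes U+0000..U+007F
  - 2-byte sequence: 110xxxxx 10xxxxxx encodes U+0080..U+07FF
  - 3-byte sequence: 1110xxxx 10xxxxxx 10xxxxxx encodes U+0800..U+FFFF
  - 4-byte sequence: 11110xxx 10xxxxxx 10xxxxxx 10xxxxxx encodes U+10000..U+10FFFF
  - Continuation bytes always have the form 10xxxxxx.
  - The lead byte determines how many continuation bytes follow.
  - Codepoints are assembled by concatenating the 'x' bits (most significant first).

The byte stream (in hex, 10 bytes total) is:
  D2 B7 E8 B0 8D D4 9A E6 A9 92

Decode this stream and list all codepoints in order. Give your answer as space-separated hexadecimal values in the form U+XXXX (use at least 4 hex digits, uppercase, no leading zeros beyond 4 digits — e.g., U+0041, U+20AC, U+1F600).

Answer: U+04B7 U+8C0D U+051A U+6A52

Derivation:
Byte[0]=D2: 2-byte lead, need 1 cont bytes. acc=0x12
Byte[1]=B7: continuation. acc=(acc<<6)|0x37=0x4B7
Completed: cp=U+04B7 (starts at byte 0)
Byte[2]=E8: 3-byte lead, need 2 cont bytes. acc=0x8
Byte[3]=B0: continuation. acc=(acc<<6)|0x30=0x230
Byte[4]=8D: continuation. acc=(acc<<6)|0x0D=0x8C0D
Completed: cp=U+8C0D (starts at byte 2)
Byte[5]=D4: 2-byte lead, need 1 cont bytes. acc=0x14
Byte[6]=9A: continuation. acc=(acc<<6)|0x1A=0x51A
Completed: cp=U+051A (starts at byte 5)
Byte[7]=E6: 3-byte lead, need 2 cont bytes. acc=0x6
Byte[8]=A9: continuation. acc=(acc<<6)|0x29=0x1A9
Byte[9]=92: continuation. acc=(acc<<6)|0x12=0x6A52
Completed: cp=U+6A52 (starts at byte 7)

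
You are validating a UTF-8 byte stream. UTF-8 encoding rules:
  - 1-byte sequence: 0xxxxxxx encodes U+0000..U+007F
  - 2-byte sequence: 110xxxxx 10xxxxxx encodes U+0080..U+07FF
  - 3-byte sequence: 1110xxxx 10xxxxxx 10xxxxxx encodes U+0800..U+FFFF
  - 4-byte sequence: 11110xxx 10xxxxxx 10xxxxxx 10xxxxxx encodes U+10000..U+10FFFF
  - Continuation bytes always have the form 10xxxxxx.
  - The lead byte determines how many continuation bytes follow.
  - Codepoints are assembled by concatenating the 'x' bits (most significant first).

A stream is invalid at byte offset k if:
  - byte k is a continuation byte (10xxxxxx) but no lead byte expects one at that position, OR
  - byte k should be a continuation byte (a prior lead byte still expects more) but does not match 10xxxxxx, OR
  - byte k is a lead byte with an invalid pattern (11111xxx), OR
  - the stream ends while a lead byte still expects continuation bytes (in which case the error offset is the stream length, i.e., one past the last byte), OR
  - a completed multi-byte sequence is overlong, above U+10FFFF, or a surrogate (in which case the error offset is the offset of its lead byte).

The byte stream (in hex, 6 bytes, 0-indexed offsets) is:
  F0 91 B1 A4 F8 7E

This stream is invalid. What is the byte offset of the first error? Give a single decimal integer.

Answer: 4

Derivation:
Byte[0]=F0: 4-byte lead, need 3 cont bytes. acc=0x0
Byte[1]=91: continuation. acc=(acc<<6)|0x11=0x11
Byte[2]=B1: continuation. acc=(acc<<6)|0x31=0x471
Byte[3]=A4: continuation. acc=(acc<<6)|0x24=0x11C64
Completed: cp=U+11C64 (starts at byte 0)
Byte[4]=F8: INVALID lead byte (not 0xxx/110x/1110/11110)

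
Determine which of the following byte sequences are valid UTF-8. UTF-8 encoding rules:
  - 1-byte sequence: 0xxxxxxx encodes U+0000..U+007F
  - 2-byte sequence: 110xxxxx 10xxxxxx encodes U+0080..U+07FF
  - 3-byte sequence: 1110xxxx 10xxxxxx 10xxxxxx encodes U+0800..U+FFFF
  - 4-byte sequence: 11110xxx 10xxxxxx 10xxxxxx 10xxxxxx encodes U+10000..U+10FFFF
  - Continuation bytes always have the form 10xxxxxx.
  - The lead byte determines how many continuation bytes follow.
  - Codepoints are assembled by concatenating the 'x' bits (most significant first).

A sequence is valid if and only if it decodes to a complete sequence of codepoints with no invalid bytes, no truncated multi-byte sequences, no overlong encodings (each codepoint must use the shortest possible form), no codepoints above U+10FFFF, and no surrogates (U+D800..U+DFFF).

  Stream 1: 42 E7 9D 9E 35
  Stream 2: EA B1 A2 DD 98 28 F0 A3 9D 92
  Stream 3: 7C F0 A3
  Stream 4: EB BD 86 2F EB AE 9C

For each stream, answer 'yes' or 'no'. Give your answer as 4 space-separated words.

Answer: yes yes no yes

Derivation:
Stream 1: decodes cleanly. VALID
Stream 2: decodes cleanly. VALID
Stream 3: error at byte offset 3. INVALID
Stream 4: decodes cleanly. VALID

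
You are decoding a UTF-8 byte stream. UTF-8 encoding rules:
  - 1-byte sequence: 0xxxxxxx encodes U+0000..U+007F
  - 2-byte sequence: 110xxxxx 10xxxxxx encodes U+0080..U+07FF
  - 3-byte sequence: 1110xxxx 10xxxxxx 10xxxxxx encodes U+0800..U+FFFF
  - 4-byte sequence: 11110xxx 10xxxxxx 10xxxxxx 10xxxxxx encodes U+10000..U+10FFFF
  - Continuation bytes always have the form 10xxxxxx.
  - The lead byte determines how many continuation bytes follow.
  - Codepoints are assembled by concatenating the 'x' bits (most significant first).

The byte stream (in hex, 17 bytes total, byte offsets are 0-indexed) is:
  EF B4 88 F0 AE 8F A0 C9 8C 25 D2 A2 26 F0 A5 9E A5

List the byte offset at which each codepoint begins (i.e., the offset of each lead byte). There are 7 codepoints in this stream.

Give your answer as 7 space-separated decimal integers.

Byte[0]=EF: 3-byte lead, need 2 cont bytes. acc=0xF
Byte[1]=B4: continuation. acc=(acc<<6)|0x34=0x3F4
Byte[2]=88: continuation. acc=(acc<<6)|0x08=0xFD08
Completed: cp=U+FD08 (starts at byte 0)
Byte[3]=F0: 4-byte lead, need 3 cont bytes. acc=0x0
Byte[4]=AE: continuation. acc=(acc<<6)|0x2E=0x2E
Byte[5]=8F: continuation. acc=(acc<<6)|0x0F=0xB8F
Byte[6]=A0: continuation. acc=(acc<<6)|0x20=0x2E3E0
Completed: cp=U+2E3E0 (starts at byte 3)
Byte[7]=C9: 2-byte lead, need 1 cont bytes. acc=0x9
Byte[8]=8C: continuation. acc=(acc<<6)|0x0C=0x24C
Completed: cp=U+024C (starts at byte 7)
Byte[9]=25: 1-byte ASCII. cp=U+0025
Byte[10]=D2: 2-byte lead, need 1 cont bytes. acc=0x12
Byte[11]=A2: continuation. acc=(acc<<6)|0x22=0x4A2
Completed: cp=U+04A2 (starts at byte 10)
Byte[12]=26: 1-byte ASCII. cp=U+0026
Byte[13]=F0: 4-byte lead, need 3 cont bytes. acc=0x0
Byte[14]=A5: continuation. acc=(acc<<6)|0x25=0x25
Byte[15]=9E: continuation. acc=(acc<<6)|0x1E=0x95E
Byte[16]=A5: continuation. acc=(acc<<6)|0x25=0x257A5
Completed: cp=U+257A5 (starts at byte 13)

Answer: 0 3 7 9 10 12 13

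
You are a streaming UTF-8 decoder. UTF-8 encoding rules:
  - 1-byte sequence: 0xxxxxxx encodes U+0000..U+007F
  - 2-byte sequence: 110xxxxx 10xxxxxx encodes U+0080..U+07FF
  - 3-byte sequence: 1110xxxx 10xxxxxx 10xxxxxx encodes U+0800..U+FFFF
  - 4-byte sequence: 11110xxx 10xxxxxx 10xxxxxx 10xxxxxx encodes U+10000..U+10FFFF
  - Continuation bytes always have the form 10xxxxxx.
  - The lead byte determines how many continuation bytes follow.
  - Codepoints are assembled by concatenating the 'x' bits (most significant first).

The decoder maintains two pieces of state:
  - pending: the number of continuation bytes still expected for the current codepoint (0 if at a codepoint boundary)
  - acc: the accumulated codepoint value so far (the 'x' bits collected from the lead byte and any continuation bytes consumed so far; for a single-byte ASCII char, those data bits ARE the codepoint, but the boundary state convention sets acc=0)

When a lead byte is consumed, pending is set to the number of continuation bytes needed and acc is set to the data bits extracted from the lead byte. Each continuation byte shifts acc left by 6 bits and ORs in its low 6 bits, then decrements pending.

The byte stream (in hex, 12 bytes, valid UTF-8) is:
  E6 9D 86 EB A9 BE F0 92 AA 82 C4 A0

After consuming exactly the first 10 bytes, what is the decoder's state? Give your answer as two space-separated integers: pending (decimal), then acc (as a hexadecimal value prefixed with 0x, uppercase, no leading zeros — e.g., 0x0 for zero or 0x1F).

Answer: 0 0x12A82

Derivation:
Byte[0]=E6: 3-byte lead. pending=2, acc=0x6
Byte[1]=9D: continuation. acc=(acc<<6)|0x1D=0x19D, pending=1
Byte[2]=86: continuation. acc=(acc<<6)|0x06=0x6746, pending=0
Byte[3]=EB: 3-byte lead. pending=2, acc=0xB
Byte[4]=A9: continuation. acc=(acc<<6)|0x29=0x2E9, pending=1
Byte[5]=BE: continuation. acc=(acc<<6)|0x3E=0xBA7E, pending=0
Byte[6]=F0: 4-byte lead. pending=3, acc=0x0
Byte[7]=92: continuation. acc=(acc<<6)|0x12=0x12, pending=2
Byte[8]=AA: continuation. acc=(acc<<6)|0x2A=0x4AA, pending=1
Byte[9]=82: continuation. acc=(acc<<6)|0x02=0x12A82, pending=0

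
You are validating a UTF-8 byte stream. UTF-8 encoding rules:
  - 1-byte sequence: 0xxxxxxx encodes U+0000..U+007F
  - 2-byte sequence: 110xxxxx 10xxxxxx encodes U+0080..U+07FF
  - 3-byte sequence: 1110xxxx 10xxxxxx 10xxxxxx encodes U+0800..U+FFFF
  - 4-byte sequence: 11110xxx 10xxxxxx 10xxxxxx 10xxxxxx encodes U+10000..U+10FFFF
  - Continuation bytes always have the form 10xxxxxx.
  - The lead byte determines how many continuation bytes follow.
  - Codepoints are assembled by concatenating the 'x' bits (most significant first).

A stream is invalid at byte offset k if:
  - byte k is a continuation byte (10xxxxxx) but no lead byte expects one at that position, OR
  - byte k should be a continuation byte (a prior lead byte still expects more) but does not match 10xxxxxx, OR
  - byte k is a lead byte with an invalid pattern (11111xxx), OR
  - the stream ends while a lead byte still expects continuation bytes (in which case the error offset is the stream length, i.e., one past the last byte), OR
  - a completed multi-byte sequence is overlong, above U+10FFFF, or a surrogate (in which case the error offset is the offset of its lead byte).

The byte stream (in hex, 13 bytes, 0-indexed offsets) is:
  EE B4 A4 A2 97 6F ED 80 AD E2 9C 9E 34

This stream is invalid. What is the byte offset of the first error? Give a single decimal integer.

Answer: 3

Derivation:
Byte[0]=EE: 3-byte lead, need 2 cont bytes. acc=0xE
Byte[1]=B4: continuation. acc=(acc<<6)|0x34=0x3B4
Byte[2]=A4: continuation. acc=(acc<<6)|0x24=0xED24
Completed: cp=U+ED24 (starts at byte 0)
Byte[3]=A2: INVALID lead byte (not 0xxx/110x/1110/11110)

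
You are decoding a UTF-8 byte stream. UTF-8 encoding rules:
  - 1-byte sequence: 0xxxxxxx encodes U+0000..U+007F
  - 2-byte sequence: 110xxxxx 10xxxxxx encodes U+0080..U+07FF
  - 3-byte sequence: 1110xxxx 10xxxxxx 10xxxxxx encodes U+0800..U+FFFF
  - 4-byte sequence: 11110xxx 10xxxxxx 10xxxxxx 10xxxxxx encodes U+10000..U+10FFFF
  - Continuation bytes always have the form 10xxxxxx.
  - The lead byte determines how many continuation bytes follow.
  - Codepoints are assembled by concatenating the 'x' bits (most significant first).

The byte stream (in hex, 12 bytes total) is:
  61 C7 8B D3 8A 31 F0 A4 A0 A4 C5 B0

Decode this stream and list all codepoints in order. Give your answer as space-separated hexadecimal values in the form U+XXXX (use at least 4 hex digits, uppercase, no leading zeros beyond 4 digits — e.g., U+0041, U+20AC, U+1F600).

Answer: U+0061 U+01CB U+04CA U+0031 U+24824 U+0170

Derivation:
Byte[0]=61: 1-byte ASCII. cp=U+0061
Byte[1]=C7: 2-byte lead, need 1 cont bytes. acc=0x7
Byte[2]=8B: continuation. acc=(acc<<6)|0x0B=0x1CB
Completed: cp=U+01CB (starts at byte 1)
Byte[3]=D3: 2-byte lead, need 1 cont bytes. acc=0x13
Byte[4]=8A: continuation. acc=(acc<<6)|0x0A=0x4CA
Completed: cp=U+04CA (starts at byte 3)
Byte[5]=31: 1-byte ASCII. cp=U+0031
Byte[6]=F0: 4-byte lead, need 3 cont bytes. acc=0x0
Byte[7]=A4: continuation. acc=(acc<<6)|0x24=0x24
Byte[8]=A0: continuation. acc=(acc<<6)|0x20=0x920
Byte[9]=A4: continuation. acc=(acc<<6)|0x24=0x24824
Completed: cp=U+24824 (starts at byte 6)
Byte[10]=C5: 2-byte lead, need 1 cont bytes. acc=0x5
Byte[11]=B0: continuation. acc=(acc<<6)|0x30=0x170
Completed: cp=U+0170 (starts at byte 10)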